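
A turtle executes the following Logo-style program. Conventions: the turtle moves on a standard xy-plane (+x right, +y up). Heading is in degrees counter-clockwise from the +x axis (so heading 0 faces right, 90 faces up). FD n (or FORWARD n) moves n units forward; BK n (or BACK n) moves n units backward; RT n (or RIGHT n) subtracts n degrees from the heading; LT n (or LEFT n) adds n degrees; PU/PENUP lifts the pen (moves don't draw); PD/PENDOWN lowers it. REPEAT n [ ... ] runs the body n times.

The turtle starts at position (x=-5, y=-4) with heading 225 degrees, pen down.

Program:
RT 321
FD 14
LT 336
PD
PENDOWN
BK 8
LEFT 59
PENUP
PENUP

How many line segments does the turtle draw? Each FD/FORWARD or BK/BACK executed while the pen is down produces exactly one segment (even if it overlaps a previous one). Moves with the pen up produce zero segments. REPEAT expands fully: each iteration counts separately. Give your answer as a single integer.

Executing turtle program step by step:
Start: pos=(-5,-4), heading=225, pen down
RT 321: heading 225 -> 264
FD 14: (-5,-4) -> (-6.463,-17.923) [heading=264, draw]
LT 336: heading 264 -> 240
PD: pen down
PD: pen down
BK 8: (-6.463,-17.923) -> (-2.463,-10.995) [heading=240, draw]
LT 59: heading 240 -> 299
PU: pen up
PU: pen up
Final: pos=(-2.463,-10.995), heading=299, 2 segment(s) drawn
Segments drawn: 2

Answer: 2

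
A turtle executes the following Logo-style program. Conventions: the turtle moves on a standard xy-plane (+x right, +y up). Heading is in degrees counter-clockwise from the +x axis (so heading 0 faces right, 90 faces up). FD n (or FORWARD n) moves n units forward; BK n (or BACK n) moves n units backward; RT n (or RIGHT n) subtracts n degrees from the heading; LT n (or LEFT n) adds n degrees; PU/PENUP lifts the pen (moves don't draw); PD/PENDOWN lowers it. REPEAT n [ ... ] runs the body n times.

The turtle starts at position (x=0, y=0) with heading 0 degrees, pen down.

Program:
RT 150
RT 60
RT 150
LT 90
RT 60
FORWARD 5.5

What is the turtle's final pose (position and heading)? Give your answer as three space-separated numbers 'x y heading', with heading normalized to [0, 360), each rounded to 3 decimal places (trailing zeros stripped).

Executing turtle program step by step:
Start: pos=(0,0), heading=0, pen down
RT 150: heading 0 -> 210
RT 60: heading 210 -> 150
RT 150: heading 150 -> 0
LT 90: heading 0 -> 90
RT 60: heading 90 -> 30
FD 5.5: (0,0) -> (4.763,2.75) [heading=30, draw]
Final: pos=(4.763,2.75), heading=30, 1 segment(s) drawn

Answer: 4.763 2.75 30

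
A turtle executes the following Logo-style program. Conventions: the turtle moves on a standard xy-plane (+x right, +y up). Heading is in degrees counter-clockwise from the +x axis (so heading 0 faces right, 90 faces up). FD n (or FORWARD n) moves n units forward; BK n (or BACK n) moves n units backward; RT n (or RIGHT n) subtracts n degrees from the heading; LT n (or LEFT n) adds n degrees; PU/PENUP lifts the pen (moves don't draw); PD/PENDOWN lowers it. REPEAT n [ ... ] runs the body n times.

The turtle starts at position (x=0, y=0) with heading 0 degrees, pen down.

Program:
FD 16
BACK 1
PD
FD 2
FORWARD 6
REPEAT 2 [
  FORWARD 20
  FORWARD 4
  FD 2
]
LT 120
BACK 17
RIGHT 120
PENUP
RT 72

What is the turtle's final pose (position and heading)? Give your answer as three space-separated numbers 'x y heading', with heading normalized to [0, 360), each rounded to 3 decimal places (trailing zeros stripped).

Answer: 83.5 -14.722 288

Derivation:
Executing turtle program step by step:
Start: pos=(0,0), heading=0, pen down
FD 16: (0,0) -> (16,0) [heading=0, draw]
BK 1: (16,0) -> (15,0) [heading=0, draw]
PD: pen down
FD 2: (15,0) -> (17,0) [heading=0, draw]
FD 6: (17,0) -> (23,0) [heading=0, draw]
REPEAT 2 [
  -- iteration 1/2 --
  FD 20: (23,0) -> (43,0) [heading=0, draw]
  FD 4: (43,0) -> (47,0) [heading=0, draw]
  FD 2: (47,0) -> (49,0) [heading=0, draw]
  -- iteration 2/2 --
  FD 20: (49,0) -> (69,0) [heading=0, draw]
  FD 4: (69,0) -> (73,0) [heading=0, draw]
  FD 2: (73,0) -> (75,0) [heading=0, draw]
]
LT 120: heading 0 -> 120
BK 17: (75,0) -> (83.5,-14.722) [heading=120, draw]
RT 120: heading 120 -> 0
PU: pen up
RT 72: heading 0 -> 288
Final: pos=(83.5,-14.722), heading=288, 11 segment(s) drawn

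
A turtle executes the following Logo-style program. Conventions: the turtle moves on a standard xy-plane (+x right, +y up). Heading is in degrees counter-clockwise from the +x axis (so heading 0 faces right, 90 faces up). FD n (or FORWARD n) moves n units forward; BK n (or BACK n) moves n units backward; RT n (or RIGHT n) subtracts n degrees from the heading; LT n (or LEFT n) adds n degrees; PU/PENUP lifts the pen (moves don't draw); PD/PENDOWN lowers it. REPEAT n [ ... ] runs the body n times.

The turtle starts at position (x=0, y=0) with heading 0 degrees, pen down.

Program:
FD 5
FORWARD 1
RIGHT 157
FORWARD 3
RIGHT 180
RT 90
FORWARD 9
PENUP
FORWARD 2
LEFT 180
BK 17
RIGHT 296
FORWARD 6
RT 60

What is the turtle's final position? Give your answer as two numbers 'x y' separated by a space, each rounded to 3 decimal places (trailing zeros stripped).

Answer: 8.187 -26.632

Derivation:
Executing turtle program step by step:
Start: pos=(0,0), heading=0, pen down
FD 5: (0,0) -> (5,0) [heading=0, draw]
FD 1: (5,0) -> (6,0) [heading=0, draw]
RT 157: heading 0 -> 203
FD 3: (6,0) -> (3.238,-1.172) [heading=203, draw]
RT 180: heading 203 -> 23
RT 90: heading 23 -> 293
FD 9: (3.238,-1.172) -> (6.755,-9.457) [heading=293, draw]
PU: pen up
FD 2: (6.755,-9.457) -> (7.537,-11.298) [heading=293, move]
LT 180: heading 293 -> 113
BK 17: (7.537,-11.298) -> (14.179,-26.946) [heading=113, move]
RT 296: heading 113 -> 177
FD 6: (14.179,-26.946) -> (8.187,-26.632) [heading=177, move]
RT 60: heading 177 -> 117
Final: pos=(8.187,-26.632), heading=117, 4 segment(s) drawn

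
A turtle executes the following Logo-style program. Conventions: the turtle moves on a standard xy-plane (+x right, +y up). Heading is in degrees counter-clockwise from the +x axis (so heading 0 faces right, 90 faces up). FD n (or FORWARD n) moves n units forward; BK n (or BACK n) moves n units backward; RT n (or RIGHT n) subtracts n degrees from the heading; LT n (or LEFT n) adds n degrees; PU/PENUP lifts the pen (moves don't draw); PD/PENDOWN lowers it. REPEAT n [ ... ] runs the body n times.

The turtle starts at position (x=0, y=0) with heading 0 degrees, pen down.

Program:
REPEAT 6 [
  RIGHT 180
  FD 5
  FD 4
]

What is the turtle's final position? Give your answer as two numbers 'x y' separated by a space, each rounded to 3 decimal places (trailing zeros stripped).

Answer: 0 0

Derivation:
Executing turtle program step by step:
Start: pos=(0,0), heading=0, pen down
REPEAT 6 [
  -- iteration 1/6 --
  RT 180: heading 0 -> 180
  FD 5: (0,0) -> (-5,0) [heading=180, draw]
  FD 4: (-5,0) -> (-9,0) [heading=180, draw]
  -- iteration 2/6 --
  RT 180: heading 180 -> 0
  FD 5: (-9,0) -> (-4,0) [heading=0, draw]
  FD 4: (-4,0) -> (0,0) [heading=0, draw]
  -- iteration 3/6 --
  RT 180: heading 0 -> 180
  FD 5: (0,0) -> (-5,0) [heading=180, draw]
  FD 4: (-5,0) -> (-9,0) [heading=180, draw]
  -- iteration 4/6 --
  RT 180: heading 180 -> 0
  FD 5: (-9,0) -> (-4,0) [heading=0, draw]
  FD 4: (-4,0) -> (0,0) [heading=0, draw]
  -- iteration 5/6 --
  RT 180: heading 0 -> 180
  FD 5: (0,0) -> (-5,0) [heading=180, draw]
  FD 4: (-5,0) -> (-9,0) [heading=180, draw]
  -- iteration 6/6 --
  RT 180: heading 180 -> 0
  FD 5: (-9,0) -> (-4,0) [heading=0, draw]
  FD 4: (-4,0) -> (0,0) [heading=0, draw]
]
Final: pos=(0,0), heading=0, 12 segment(s) drawn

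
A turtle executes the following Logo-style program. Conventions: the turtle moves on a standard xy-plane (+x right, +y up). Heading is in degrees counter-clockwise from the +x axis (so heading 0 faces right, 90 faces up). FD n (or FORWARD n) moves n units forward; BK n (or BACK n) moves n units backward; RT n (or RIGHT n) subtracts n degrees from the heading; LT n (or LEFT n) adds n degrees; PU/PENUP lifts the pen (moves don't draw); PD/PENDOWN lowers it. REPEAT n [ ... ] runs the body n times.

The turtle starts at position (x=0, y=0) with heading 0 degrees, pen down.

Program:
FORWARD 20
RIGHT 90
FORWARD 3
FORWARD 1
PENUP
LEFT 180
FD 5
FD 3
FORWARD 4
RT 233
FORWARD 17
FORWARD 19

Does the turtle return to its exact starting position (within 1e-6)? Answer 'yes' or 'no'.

Answer: no

Derivation:
Executing turtle program step by step:
Start: pos=(0,0), heading=0, pen down
FD 20: (0,0) -> (20,0) [heading=0, draw]
RT 90: heading 0 -> 270
FD 3: (20,0) -> (20,-3) [heading=270, draw]
FD 1: (20,-3) -> (20,-4) [heading=270, draw]
PU: pen up
LT 180: heading 270 -> 90
FD 5: (20,-4) -> (20,1) [heading=90, move]
FD 3: (20,1) -> (20,4) [heading=90, move]
FD 4: (20,4) -> (20,8) [heading=90, move]
RT 233: heading 90 -> 217
FD 17: (20,8) -> (6.423,-2.231) [heading=217, move]
FD 19: (6.423,-2.231) -> (-8.751,-13.665) [heading=217, move]
Final: pos=(-8.751,-13.665), heading=217, 3 segment(s) drawn

Start position: (0, 0)
Final position: (-8.751, -13.665)
Distance = 16.227; >= 1e-6 -> NOT closed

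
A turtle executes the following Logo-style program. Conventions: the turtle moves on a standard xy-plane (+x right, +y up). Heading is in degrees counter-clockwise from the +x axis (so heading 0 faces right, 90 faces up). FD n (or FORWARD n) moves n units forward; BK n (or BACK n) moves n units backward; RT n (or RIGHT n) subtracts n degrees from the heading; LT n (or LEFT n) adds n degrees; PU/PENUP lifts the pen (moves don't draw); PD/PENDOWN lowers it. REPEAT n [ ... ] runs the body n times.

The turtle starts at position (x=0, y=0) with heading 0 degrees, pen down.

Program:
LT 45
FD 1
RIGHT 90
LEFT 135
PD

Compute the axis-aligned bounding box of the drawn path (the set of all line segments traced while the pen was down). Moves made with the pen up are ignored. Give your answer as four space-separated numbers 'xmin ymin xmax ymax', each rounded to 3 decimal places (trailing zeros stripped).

Answer: 0 0 0.707 0.707

Derivation:
Executing turtle program step by step:
Start: pos=(0,0), heading=0, pen down
LT 45: heading 0 -> 45
FD 1: (0,0) -> (0.707,0.707) [heading=45, draw]
RT 90: heading 45 -> 315
LT 135: heading 315 -> 90
PD: pen down
Final: pos=(0.707,0.707), heading=90, 1 segment(s) drawn

Segment endpoints: x in {0, 0.707}, y in {0, 0.707}
xmin=0, ymin=0, xmax=0.707, ymax=0.707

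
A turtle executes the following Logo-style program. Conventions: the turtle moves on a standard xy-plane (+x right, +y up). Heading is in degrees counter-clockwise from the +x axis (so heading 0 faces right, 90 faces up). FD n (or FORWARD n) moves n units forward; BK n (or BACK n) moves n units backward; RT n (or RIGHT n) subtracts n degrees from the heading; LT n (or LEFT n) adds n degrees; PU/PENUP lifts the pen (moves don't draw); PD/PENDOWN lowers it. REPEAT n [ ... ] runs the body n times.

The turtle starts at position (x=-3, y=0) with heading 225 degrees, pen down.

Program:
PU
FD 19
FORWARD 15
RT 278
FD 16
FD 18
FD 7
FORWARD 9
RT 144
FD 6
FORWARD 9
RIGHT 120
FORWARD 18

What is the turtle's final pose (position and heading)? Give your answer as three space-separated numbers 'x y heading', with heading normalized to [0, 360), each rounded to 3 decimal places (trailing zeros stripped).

Answer: 1.869 -47.312 43

Derivation:
Executing turtle program step by step:
Start: pos=(-3,0), heading=225, pen down
PU: pen up
FD 19: (-3,0) -> (-16.435,-13.435) [heading=225, move]
FD 15: (-16.435,-13.435) -> (-27.042,-24.042) [heading=225, move]
RT 278: heading 225 -> 307
FD 16: (-27.042,-24.042) -> (-17.413,-36.82) [heading=307, move]
FD 18: (-17.413,-36.82) -> (-6.58,-51.195) [heading=307, move]
FD 7: (-6.58,-51.195) -> (-2.367,-56.786) [heading=307, move]
FD 9: (-2.367,-56.786) -> (3.049,-63.973) [heading=307, move]
RT 144: heading 307 -> 163
FD 6: (3.049,-63.973) -> (-2.689,-62.219) [heading=163, move]
FD 9: (-2.689,-62.219) -> (-11.295,-59.588) [heading=163, move]
RT 120: heading 163 -> 43
FD 18: (-11.295,-59.588) -> (1.869,-47.312) [heading=43, move]
Final: pos=(1.869,-47.312), heading=43, 0 segment(s) drawn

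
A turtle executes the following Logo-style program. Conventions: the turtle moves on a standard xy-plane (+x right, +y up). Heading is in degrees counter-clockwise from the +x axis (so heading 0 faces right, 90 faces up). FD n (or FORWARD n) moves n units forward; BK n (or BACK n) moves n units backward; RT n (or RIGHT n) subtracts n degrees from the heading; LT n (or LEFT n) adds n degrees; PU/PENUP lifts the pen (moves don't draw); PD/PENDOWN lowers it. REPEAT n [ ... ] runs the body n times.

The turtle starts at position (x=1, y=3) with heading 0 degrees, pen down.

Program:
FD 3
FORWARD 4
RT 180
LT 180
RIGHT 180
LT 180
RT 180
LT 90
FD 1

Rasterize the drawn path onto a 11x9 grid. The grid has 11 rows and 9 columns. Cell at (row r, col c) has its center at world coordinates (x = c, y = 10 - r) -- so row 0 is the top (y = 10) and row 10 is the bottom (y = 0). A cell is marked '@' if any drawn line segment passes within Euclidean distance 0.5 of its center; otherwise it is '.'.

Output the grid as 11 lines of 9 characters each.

Segment 0: (1,3) -> (4,3)
Segment 1: (4,3) -> (8,3)
Segment 2: (8,3) -> (8,2)

Answer: .........
.........
.........
.........
.........
.........
.........
.@@@@@@@@
........@
.........
.........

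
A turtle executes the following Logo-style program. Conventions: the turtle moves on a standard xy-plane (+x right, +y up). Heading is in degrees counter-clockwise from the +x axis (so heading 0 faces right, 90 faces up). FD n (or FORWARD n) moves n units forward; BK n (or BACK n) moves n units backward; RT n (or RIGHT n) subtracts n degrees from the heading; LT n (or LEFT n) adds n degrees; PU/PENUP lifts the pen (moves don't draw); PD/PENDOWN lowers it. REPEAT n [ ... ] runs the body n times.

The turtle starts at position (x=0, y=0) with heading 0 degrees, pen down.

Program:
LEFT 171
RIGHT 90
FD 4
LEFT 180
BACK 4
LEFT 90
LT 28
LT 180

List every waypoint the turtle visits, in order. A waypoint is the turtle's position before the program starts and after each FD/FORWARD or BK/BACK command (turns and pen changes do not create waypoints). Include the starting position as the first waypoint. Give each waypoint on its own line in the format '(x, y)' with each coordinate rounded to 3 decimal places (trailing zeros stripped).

Executing turtle program step by step:
Start: pos=(0,0), heading=0, pen down
LT 171: heading 0 -> 171
RT 90: heading 171 -> 81
FD 4: (0,0) -> (0.626,3.951) [heading=81, draw]
LT 180: heading 81 -> 261
BK 4: (0.626,3.951) -> (1.251,7.902) [heading=261, draw]
LT 90: heading 261 -> 351
LT 28: heading 351 -> 19
LT 180: heading 19 -> 199
Final: pos=(1.251,7.902), heading=199, 2 segment(s) drawn
Waypoints (3 total):
(0, 0)
(0.626, 3.951)
(1.251, 7.902)

Answer: (0, 0)
(0.626, 3.951)
(1.251, 7.902)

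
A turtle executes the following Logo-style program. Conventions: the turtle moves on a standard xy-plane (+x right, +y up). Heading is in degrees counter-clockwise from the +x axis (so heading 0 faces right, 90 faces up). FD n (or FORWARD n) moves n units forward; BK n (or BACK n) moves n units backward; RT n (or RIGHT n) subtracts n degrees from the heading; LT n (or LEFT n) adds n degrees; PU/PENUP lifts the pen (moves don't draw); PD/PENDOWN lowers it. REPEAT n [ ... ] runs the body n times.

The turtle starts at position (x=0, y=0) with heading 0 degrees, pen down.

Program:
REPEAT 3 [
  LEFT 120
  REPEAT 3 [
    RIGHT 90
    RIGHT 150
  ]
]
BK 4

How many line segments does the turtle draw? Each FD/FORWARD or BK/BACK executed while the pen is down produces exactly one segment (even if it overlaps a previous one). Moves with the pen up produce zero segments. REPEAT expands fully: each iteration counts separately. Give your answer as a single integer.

Executing turtle program step by step:
Start: pos=(0,0), heading=0, pen down
REPEAT 3 [
  -- iteration 1/3 --
  LT 120: heading 0 -> 120
  REPEAT 3 [
    -- iteration 1/3 --
    RT 90: heading 120 -> 30
    RT 150: heading 30 -> 240
    -- iteration 2/3 --
    RT 90: heading 240 -> 150
    RT 150: heading 150 -> 0
    -- iteration 3/3 --
    RT 90: heading 0 -> 270
    RT 150: heading 270 -> 120
  ]
  -- iteration 2/3 --
  LT 120: heading 120 -> 240
  REPEAT 3 [
    -- iteration 1/3 --
    RT 90: heading 240 -> 150
    RT 150: heading 150 -> 0
    -- iteration 2/3 --
    RT 90: heading 0 -> 270
    RT 150: heading 270 -> 120
    -- iteration 3/3 --
    RT 90: heading 120 -> 30
    RT 150: heading 30 -> 240
  ]
  -- iteration 3/3 --
  LT 120: heading 240 -> 0
  REPEAT 3 [
    -- iteration 1/3 --
    RT 90: heading 0 -> 270
    RT 150: heading 270 -> 120
    -- iteration 2/3 --
    RT 90: heading 120 -> 30
    RT 150: heading 30 -> 240
    -- iteration 3/3 --
    RT 90: heading 240 -> 150
    RT 150: heading 150 -> 0
  ]
]
BK 4: (0,0) -> (-4,0) [heading=0, draw]
Final: pos=(-4,0), heading=0, 1 segment(s) drawn
Segments drawn: 1

Answer: 1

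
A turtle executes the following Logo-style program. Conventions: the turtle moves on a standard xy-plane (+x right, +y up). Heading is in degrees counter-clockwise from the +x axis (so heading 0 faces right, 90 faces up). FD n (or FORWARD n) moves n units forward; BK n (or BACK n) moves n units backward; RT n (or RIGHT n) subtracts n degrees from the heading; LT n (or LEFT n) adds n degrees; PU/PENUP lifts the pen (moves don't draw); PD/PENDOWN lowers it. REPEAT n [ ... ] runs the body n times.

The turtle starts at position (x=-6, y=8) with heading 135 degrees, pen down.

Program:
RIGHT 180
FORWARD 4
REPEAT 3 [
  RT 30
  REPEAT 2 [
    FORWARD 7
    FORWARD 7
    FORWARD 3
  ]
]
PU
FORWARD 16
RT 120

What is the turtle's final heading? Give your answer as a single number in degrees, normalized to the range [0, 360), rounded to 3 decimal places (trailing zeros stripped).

Executing turtle program step by step:
Start: pos=(-6,8), heading=135, pen down
RT 180: heading 135 -> 315
FD 4: (-6,8) -> (-3.172,5.172) [heading=315, draw]
REPEAT 3 [
  -- iteration 1/3 --
  RT 30: heading 315 -> 285
  REPEAT 2 [
    -- iteration 1/2 --
    FD 7: (-3.172,5.172) -> (-1.36,-1.59) [heading=285, draw]
    FD 7: (-1.36,-1.59) -> (0.452,-8.351) [heading=285, draw]
    FD 3: (0.452,-8.351) -> (1.228,-11.249) [heading=285, draw]
    -- iteration 2/2 --
    FD 7: (1.228,-11.249) -> (3.04,-18.011) [heading=285, draw]
    FD 7: (3.04,-18.011) -> (4.852,-24.772) [heading=285, draw]
    FD 3: (4.852,-24.772) -> (5.628,-27.67) [heading=285, draw]
  ]
  -- iteration 2/3 --
  RT 30: heading 285 -> 255
  REPEAT 2 [
    -- iteration 1/2 --
    FD 7: (5.628,-27.67) -> (3.817,-34.431) [heading=255, draw]
    FD 7: (3.817,-34.431) -> (2.005,-41.193) [heading=255, draw]
    FD 3: (2.005,-41.193) -> (1.228,-44.091) [heading=255, draw]
    -- iteration 2/2 --
    FD 7: (1.228,-44.091) -> (-0.583,-50.852) [heading=255, draw]
    FD 7: (-0.583,-50.852) -> (-2.395,-57.614) [heading=255, draw]
    FD 3: (-2.395,-57.614) -> (-3.172,-60.511) [heading=255, draw]
  ]
  -- iteration 3/3 --
  RT 30: heading 255 -> 225
  REPEAT 2 [
    -- iteration 1/2 --
    FD 7: (-3.172,-60.511) -> (-8.121,-65.461) [heading=225, draw]
    FD 7: (-8.121,-65.461) -> (-13.071,-70.411) [heading=225, draw]
    FD 3: (-13.071,-70.411) -> (-15.192,-72.532) [heading=225, draw]
    -- iteration 2/2 --
    FD 7: (-15.192,-72.532) -> (-20.142,-77.482) [heading=225, draw]
    FD 7: (-20.142,-77.482) -> (-25.092,-82.432) [heading=225, draw]
    FD 3: (-25.092,-82.432) -> (-27.213,-84.553) [heading=225, draw]
  ]
]
PU: pen up
FD 16: (-27.213,-84.553) -> (-38.527,-95.867) [heading=225, move]
RT 120: heading 225 -> 105
Final: pos=(-38.527,-95.867), heading=105, 19 segment(s) drawn

Answer: 105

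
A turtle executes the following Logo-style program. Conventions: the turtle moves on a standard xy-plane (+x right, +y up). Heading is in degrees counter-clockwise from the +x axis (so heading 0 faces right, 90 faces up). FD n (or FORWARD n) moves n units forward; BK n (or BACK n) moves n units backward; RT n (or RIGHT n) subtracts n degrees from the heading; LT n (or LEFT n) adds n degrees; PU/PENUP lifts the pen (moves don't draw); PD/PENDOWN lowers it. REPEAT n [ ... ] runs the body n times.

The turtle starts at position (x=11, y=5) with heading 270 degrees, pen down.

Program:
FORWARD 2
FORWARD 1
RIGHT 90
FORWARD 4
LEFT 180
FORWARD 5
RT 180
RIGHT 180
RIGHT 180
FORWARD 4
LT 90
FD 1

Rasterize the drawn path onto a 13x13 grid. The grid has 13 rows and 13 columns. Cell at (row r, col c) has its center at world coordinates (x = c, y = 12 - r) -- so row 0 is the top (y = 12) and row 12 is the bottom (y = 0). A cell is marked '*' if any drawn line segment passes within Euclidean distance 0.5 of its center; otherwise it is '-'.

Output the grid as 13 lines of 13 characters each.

Answer: -------------
-------------
-------------
-------------
-------------
-------------
-------------
-----------*-
-----------*-
-----------*-
-------******
--------*----
-------------

Derivation:
Segment 0: (11,5) -> (11,3)
Segment 1: (11,3) -> (11,2)
Segment 2: (11,2) -> (7,2)
Segment 3: (7,2) -> (12,2)
Segment 4: (12,2) -> (8,2)
Segment 5: (8,2) -> (8,1)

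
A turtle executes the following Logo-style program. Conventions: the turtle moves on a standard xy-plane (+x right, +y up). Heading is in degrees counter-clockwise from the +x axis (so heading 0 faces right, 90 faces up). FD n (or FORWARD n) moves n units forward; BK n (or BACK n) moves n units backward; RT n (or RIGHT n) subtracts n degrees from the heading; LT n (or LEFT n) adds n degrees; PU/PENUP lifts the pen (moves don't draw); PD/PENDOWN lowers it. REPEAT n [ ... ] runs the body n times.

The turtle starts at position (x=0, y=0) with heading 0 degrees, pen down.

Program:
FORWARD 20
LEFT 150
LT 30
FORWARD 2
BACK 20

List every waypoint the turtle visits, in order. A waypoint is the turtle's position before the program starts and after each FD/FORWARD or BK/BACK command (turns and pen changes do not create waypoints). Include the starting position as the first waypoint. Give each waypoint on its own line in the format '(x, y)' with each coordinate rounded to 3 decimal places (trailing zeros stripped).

Executing turtle program step by step:
Start: pos=(0,0), heading=0, pen down
FD 20: (0,0) -> (20,0) [heading=0, draw]
LT 150: heading 0 -> 150
LT 30: heading 150 -> 180
FD 2: (20,0) -> (18,0) [heading=180, draw]
BK 20: (18,0) -> (38,0) [heading=180, draw]
Final: pos=(38,0), heading=180, 3 segment(s) drawn
Waypoints (4 total):
(0, 0)
(20, 0)
(18, 0)
(38, 0)

Answer: (0, 0)
(20, 0)
(18, 0)
(38, 0)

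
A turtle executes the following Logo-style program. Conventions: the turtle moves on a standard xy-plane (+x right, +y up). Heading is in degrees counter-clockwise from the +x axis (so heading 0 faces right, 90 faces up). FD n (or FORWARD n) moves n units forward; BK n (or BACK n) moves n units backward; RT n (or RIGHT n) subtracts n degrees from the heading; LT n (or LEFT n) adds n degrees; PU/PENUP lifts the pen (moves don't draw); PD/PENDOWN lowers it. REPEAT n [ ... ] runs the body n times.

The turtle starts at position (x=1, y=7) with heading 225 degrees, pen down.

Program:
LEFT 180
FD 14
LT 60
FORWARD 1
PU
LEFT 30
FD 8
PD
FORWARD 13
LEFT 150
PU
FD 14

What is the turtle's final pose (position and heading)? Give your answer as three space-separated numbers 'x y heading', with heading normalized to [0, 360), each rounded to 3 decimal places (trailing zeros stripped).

Answer: -0.585 19.192 285

Derivation:
Executing turtle program step by step:
Start: pos=(1,7), heading=225, pen down
LT 180: heading 225 -> 45
FD 14: (1,7) -> (10.899,16.899) [heading=45, draw]
LT 60: heading 45 -> 105
FD 1: (10.899,16.899) -> (10.641,17.865) [heading=105, draw]
PU: pen up
LT 30: heading 105 -> 135
FD 8: (10.641,17.865) -> (4.984,23.522) [heading=135, move]
PD: pen down
FD 13: (4.984,23.522) -> (-4.209,32.715) [heading=135, draw]
LT 150: heading 135 -> 285
PU: pen up
FD 14: (-4.209,32.715) -> (-0.585,19.192) [heading=285, move]
Final: pos=(-0.585,19.192), heading=285, 3 segment(s) drawn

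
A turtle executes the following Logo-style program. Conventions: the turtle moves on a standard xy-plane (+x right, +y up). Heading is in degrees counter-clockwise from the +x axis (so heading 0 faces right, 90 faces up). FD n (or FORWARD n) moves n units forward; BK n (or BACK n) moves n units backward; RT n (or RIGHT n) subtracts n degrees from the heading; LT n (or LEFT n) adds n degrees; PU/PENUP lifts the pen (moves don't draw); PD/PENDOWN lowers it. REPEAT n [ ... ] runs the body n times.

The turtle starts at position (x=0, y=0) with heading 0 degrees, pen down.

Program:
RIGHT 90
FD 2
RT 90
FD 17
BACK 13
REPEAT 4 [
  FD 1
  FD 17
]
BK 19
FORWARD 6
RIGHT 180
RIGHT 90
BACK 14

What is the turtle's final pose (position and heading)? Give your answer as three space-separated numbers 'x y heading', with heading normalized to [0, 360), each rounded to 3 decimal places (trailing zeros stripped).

Answer: -63 12 270

Derivation:
Executing turtle program step by step:
Start: pos=(0,0), heading=0, pen down
RT 90: heading 0 -> 270
FD 2: (0,0) -> (0,-2) [heading=270, draw]
RT 90: heading 270 -> 180
FD 17: (0,-2) -> (-17,-2) [heading=180, draw]
BK 13: (-17,-2) -> (-4,-2) [heading=180, draw]
REPEAT 4 [
  -- iteration 1/4 --
  FD 1: (-4,-2) -> (-5,-2) [heading=180, draw]
  FD 17: (-5,-2) -> (-22,-2) [heading=180, draw]
  -- iteration 2/4 --
  FD 1: (-22,-2) -> (-23,-2) [heading=180, draw]
  FD 17: (-23,-2) -> (-40,-2) [heading=180, draw]
  -- iteration 3/4 --
  FD 1: (-40,-2) -> (-41,-2) [heading=180, draw]
  FD 17: (-41,-2) -> (-58,-2) [heading=180, draw]
  -- iteration 4/4 --
  FD 1: (-58,-2) -> (-59,-2) [heading=180, draw]
  FD 17: (-59,-2) -> (-76,-2) [heading=180, draw]
]
BK 19: (-76,-2) -> (-57,-2) [heading=180, draw]
FD 6: (-57,-2) -> (-63,-2) [heading=180, draw]
RT 180: heading 180 -> 0
RT 90: heading 0 -> 270
BK 14: (-63,-2) -> (-63,12) [heading=270, draw]
Final: pos=(-63,12), heading=270, 14 segment(s) drawn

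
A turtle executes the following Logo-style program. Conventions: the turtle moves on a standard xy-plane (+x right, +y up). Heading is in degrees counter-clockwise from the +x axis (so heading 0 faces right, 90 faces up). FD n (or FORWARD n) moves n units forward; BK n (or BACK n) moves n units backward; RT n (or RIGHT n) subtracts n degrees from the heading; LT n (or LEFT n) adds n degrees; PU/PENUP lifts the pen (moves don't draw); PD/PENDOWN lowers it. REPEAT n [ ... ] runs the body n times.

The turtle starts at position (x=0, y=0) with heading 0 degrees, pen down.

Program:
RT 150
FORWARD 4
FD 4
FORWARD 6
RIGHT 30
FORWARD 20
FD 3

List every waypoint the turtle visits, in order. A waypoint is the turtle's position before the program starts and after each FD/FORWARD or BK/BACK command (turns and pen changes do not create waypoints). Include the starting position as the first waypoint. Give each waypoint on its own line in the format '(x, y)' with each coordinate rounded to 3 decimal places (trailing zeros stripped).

Executing turtle program step by step:
Start: pos=(0,0), heading=0, pen down
RT 150: heading 0 -> 210
FD 4: (0,0) -> (-3.464,-2) [heading=210, draw]
FD 4: (-3.464,-2) -> (-6.928,-4) [heading=210, draw]
FD 6: (-6.928,-4) -> (-12.124,-7) [heading=210, draw]
RT 30: heading 210 -> 180
FD 20: (-12.124,-7) -> (-32.124,-7) [heading=180, draw]
FD 3: (-32.124,-7) -> (-35.124,-7) [heading=180, draw]
Final: pos=(-35.124,-7), heading=180, 5 segment(s) drawn
Waypoints (6 total):
(0, 0)
(-3.464, -2)
(-6.928, -4)
(-12.124, -7)
(-32.124, -7)
(-35.124, -7)

Answer: (0, 0)
(-3.464, -2)
(-6.928, -4)
(-12.124, -7)
(-32.124, -7)
(-35.124, -7)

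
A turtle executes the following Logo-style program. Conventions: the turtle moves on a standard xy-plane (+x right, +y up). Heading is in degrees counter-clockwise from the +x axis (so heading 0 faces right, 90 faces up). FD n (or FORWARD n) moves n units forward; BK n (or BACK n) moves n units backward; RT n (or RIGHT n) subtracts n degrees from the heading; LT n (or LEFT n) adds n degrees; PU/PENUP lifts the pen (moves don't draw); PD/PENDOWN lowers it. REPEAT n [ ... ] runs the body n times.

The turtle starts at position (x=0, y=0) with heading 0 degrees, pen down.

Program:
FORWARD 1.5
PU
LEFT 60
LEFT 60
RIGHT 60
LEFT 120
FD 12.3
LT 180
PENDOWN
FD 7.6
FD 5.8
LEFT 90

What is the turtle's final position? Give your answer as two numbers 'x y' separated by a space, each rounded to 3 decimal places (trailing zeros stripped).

Executing turtle program step by step:
Start: pos=(0,0), heading=0, pen down
FD 1.5: (0,0) -> (1.5,0) [heading=0, draw]
PU: pen up
LT 60: heading 0 -> 60
LT 60: heading 60 -> 120
RT 60: heading 120 -> 60
LT 120: heading 60 -> 180
FD 12.3: (1.5,0) -> (-10.8,0) [heading=180, move]
LT 180: heading 180 -> 0
PD: pen down
FD 7.6: (-10.8,0) -> (-3.2,0) [heading=0, draw]
FD 5.8: (-3.2,0) -> (2.6,0) [heading=0, draw]
LT 90: heading 0 -> 90
Final: pos=(2.6,0), heading=90, 3 segment(s) drawn

Answer: 2.6 0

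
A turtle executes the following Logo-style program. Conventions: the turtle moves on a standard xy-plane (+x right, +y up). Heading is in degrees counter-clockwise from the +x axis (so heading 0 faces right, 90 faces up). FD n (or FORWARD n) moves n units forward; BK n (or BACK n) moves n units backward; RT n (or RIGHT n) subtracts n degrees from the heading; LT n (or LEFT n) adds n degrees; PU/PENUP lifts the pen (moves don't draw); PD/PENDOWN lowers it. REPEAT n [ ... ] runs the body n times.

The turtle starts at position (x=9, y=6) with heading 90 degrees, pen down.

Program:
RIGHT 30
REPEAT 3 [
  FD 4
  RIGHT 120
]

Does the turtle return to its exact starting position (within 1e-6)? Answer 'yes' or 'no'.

Answer: yes

Derivation:
Executing turtle program step by step:
Start: pos=(9,6), heading=90, pen down
RT 30: heading 90 -> 60
REPEAT 3 [
  -- iteration 1/3 --
  FD 4: (9,6) -> (11,9.464) [heading=60, draw]
  RT 120: heading 60 -> 300
  -- iteration 2/3 --
  FD 4: (11,9.464) -> (13,6) [heading=300, draw]
  RT 120: heading 300 -> 180
  -- iteration 3/3 --
  FD 4: (13,6) -> (9,6) [heading=180, draw]
  RT 120: heading 180 -> 60
]
Final: pos=(9,6), heading=60, 3 segment(s) drawn

Start position: (9, 6)
Final position: (9, 6)
Distance = 0; < 1e-6 -> CLOSED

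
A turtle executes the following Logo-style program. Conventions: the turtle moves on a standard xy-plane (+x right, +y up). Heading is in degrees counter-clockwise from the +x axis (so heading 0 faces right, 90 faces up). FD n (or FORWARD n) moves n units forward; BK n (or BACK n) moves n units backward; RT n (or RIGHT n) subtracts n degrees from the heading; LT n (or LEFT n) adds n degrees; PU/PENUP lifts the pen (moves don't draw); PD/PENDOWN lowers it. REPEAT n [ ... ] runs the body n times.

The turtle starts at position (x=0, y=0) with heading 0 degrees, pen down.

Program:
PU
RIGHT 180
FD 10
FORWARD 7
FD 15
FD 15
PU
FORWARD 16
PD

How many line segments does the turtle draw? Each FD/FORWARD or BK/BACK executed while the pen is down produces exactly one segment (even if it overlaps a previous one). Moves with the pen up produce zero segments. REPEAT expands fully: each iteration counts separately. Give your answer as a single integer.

Answer: 0

Derivation:
Executing turtle program step by step:
Start: pos=(0,0), heading=0, pen down
PU: pen up
RT 180: heading 0 -> 180
FD 10: (0,0) -> (-10,0) [heading=180, move]
FD 7: (-10,0) -> (-17,0) [heading=180, move]
FD 15: (-17,0) -> (-32,0) [heading=180, move]
FD 15: (-32,0) -> (-47,0) [heading=180, move]
PU: pen up
FD 16: (-47,0) -> (-63,0) [heading=180, move]
PD: pen down
Final: pos=(-63,0), heading=180, 0 segment(s) drawn
Segments drawn: 0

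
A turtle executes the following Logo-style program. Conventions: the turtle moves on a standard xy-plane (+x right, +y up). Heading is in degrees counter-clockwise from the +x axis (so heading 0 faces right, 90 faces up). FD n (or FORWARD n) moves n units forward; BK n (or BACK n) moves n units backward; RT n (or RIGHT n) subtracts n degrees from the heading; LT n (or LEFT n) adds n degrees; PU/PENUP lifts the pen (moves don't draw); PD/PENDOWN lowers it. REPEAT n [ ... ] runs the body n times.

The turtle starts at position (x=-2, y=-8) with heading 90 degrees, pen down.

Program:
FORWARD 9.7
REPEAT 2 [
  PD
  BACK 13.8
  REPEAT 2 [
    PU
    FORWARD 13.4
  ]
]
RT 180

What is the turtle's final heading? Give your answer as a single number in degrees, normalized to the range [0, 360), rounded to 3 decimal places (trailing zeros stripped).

Answer: 270

Derivation:
Executing turtle program step by step:
Start: pos=(-2,-8), heading=90, pen down
FD 9.7: (-2,-8) -> (-2,1.7) [heading=90, draw]
REPEAT 2 [
  -- iteration 1/2 --
  PD: pen down
  BK 13.8: (-2,1.7) -> (-2,-12.1) [heading=90, draw]
  REPEAT 2 [
    -- iteration 1/2 --
    PU: pen up
    FD 13.4: (-2,-12.1) -> (-2,1.3) [heading=90, move]
    -- iteration 2/2 --
    PU: pen up
    FD 13.4: (-2,1.3) -> (-2,14.7) [heading=90, move]
  ]
  -- iteration 2/2 --
  PD: pen down
  BK 13.8: (-2,14.7) -> (-2,0.9) [heading=90, draw]
  REPEAT 2 [
    -- iteration 1/2 --
    PU: pen up
    FD 13.4: (-2,0.9) -> (-2,14.3) [heading=90, move]
    -- iteration 2/2 --
    PU: pen up
    FD 13.4: (-2,14.3) -> (-2,27.7) [heading=90, move]
  ]
]
RT 180: heading 90 -> 270
Final: pos=(-2,27.7), heading=270, 3 segment(s) drawn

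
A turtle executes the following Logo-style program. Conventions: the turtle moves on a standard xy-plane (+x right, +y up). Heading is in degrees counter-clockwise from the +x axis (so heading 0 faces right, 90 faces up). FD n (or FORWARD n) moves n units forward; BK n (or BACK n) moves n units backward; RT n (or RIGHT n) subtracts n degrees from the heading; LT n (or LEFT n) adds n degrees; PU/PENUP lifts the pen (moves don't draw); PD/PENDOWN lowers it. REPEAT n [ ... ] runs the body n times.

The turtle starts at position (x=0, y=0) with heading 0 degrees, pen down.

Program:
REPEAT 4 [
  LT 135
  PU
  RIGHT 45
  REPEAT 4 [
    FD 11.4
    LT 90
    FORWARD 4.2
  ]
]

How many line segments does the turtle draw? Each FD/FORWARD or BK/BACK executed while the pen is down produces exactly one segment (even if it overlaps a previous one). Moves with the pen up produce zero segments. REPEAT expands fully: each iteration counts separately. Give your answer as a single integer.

Answer: 0

Derivation:
Executing turtle program step by step:
Start: pos=(0,0), heading=0, pen down
REPEAT 4 [
  -- iteration 1/4 --
  LT 135: heading 0 -> 135
  PU: pen up
  RT 45: heading 135 -> 90
  REPEAT 4 [
    -- iteration 1/4 --
    FD 11.4: (0,0) -> (0,11.4) [heading=90, move]
    LT 90: heading 90 -> 180
    FD 4.2: (0,11.4) -> (-4.2,11.4) [heading=180, move]
    -- iteration 2/4 --
    FD 11.4: (-4.2,11.4) -> (-15.6,11.4) [heading=180, move]
    LT 90: heading 180 -> 270
    FD 4.2: (-15.6,11.4) -> (-15.6,7.2) [heading=270, move]
    -- iteration 3/4 --
    FD 11.4: (-15.6,7.2) -> (-15.6,-4.2) [heading=270, move]
    LT 90: heading 270 -> 0
    FD 4.2: (-15.6,-4.2) -> (-11.4,-4.2) [heading=0, move]
    -- iteration 4/4 --
    FD 11.4: (-11.4,-4.2) -> (0,-4.2) [heading=0, move]
    LT 90: heading 0 -> 90
    FD 4.2: (0,-4.2) -> (0,0) [heading=90, move]
  ]
  -- iteration 2/4 --
  LT 135: heading 90 -> 225
  PU: pen up
  RT 45: heading 225 -> 180
  REPEAT 4 [
    -- iteration 1/4 --
    FD 11.4: (0,0) -> (-11.4,0) [heading=180, move]
    LT 90: heading 180 -> 270
    FD 4.2: (-11.4,0) -> (-11.4,-4.2) [heading=270, move]
    -- iteration 2/4 --
    FD 11.4: (-11.4,-4.2) -> (-11.4,-15.6) [heading=270, move]
    LT 90: heading 270 -> 0
    FD 4.2: (-11.4,-15.6) -> (-7.2,-15.6) [heading=0, move]
    -- iteration 3/4 --
    FD 11.4: (-7.2,-15.6) -> (4.2,-15.6) [heading=0, move]
    LT 90: heading 0 -> 90
    FD 4.2: (4.2,-15.6) -> (4.2,-11.4) [heading=90, move]
    -- iteration 4/4 --
    FD 11.4: (4.2,-11.4) -> (4.2,0) [heading=90, move]
    LT 90: heading 90 -> 180
    FD 4.2: (4.2,0) -> (0,0) [heading=180, move]
  ]
  -- iteration 3/4 --
  LT 135: heading 180 -> 315
  PU: pen up
  RT 45: heading 315 -> 270
  REPEAT 4 [
    -- iteration 1/4 --
    FD 11.4: (0,0) -> (0,-11.4) [heading=270, move]
    LT 90: heading 270 -> 0
    FD 4.2: (0,-11.4) -> (4.2,-11.4) [heading=0, move]
    -- iteration 2/4 --
    FD 11.4: (4.2,-11.4) -> (15.6,-11.4) [heading=0, move]
    LT 90: heading 0 -> 90
    FD 4.2: (15.6,-11.4) -> (15.6,-7.2) [heading=90, move]
    -- iteration 3/4 --
    FD 11.4: (15.6,-7.2) -> (15.6,4.2) [heading=90, move]
    LT 90: heading 90 -> 180
    FD 4.2: (15.6,4.2) -> (11.4,4.2) [heading=180, move]
    -- iteration 4/4 --
    FD 11.4: (11.4,4.2) -> (0,4.2) [heading=180, move]
    LT 90: heading 180 -> 270
    FD 4.2: (0,4.2) -> (0,0) [heading=270, move]
  ]
  -- iteration 4/4 --
  LT 135: heading 270 -> 45
  PU: pen up
  RT 45: heading 45 -> 0
  REPEAT 4 [
    -- iteration 1/4 --
    FD 11.4: (0,0) -> (11.4,0) [heading=0, move]
    LT 90: heading 0 -> 90
    FD 4.2: (11.4,0) -> (11.4,4.2) [heading=90, move]
    -- iteration 2/4 --
    FD 11.4: (11.4,4.2) -> (11.4,15.6) [heading=90, move]
    LT 90: heading 90 -> 180
    FD 4.2: (11.4,15.6) -> (7.2,15.6) [heading=180, move]
    -- iteration 3/4 --
    FD 11.4: (7.2,15.6) -> (-4.2,15.6) [heading=180, move]
    LT 90: heading 180 -> 270
    FD 4.2: (-4.2,15.6) -> (-4.2,11.4) [heading=270, move]
    -- iteration 4/4 --
    FD 11.4: (-4.2,11.4) -> (-4.2,0) [heading=270, move]
    LT 90: heading 270 -> 0
    FD 4.2: (-4.2,0) -> (0,0) [heading=0, move]
  ]
]
Final: pos=(0,0), heading=0, 0 segment(s) drawn
Segments drawn: 0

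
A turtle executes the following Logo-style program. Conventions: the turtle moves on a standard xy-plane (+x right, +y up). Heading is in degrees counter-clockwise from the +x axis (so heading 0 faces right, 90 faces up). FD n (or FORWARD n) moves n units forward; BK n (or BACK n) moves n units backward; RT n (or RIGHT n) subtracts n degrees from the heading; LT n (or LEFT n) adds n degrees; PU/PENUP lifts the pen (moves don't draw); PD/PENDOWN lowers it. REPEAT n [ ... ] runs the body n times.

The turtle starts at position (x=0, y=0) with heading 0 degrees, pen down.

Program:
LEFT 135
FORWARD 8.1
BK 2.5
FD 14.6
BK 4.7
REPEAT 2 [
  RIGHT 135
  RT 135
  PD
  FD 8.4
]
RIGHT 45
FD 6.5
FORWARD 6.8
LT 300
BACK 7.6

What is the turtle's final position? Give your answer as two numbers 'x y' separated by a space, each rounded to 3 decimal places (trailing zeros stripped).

Executing turtle program step by step:
Start: pos=(0,0), heading=0, pen down
LT 135: heading 0 -> 135
FD 8.1: (0,0) -> (-5.728,5.728) [heading=135, draw]
BK 2.5: (-5.728,5.728) -> (-3.96,3.96) [heading=135, draw]
FD 14.6: (-3.96,3.96) -> (-14.284,14.284) [heading=135, draw]
BK 4.7: (-14.284,14.284) -> (-10.96,10.96) [heading=135, draw]
REPEAT 2 [
  -- iteration 1/2 --
  RT 135: heading 135 -> 0
  RT 135: heading 0 -> 225
  PD: pen down
  FD 8.4: (-10.96,10.96) -> (-16.9,5.02) [heading=225, draw]
  -- iteration 2/2 --
  RT 135: heading 225 -> 90
  RT 135: heading 90 -> 315
  PD: pen down
  FD 8.4: (-16.9,5.02) -> (-10.96,-0.919) [heading=315, draw]
]
RT 45: heading 315 -> 270
FD 6.5: (-10.96,-0.919) -> (-10.96,-7.419) [heading=270, draw]
FD 6.8: (-10.96,-7.419) -> (-10.96,-14.219) [heading=270, draw]
LT 300: heading 270 -> 210
BK 7.6: (-10.96,-14.219) -> (-4.378,-10.419) [heading=210, draw]
Final: pos=(-4.378,-10.419), heading=210, 9 segment(s) drawn

Answer: -4.378 -10.419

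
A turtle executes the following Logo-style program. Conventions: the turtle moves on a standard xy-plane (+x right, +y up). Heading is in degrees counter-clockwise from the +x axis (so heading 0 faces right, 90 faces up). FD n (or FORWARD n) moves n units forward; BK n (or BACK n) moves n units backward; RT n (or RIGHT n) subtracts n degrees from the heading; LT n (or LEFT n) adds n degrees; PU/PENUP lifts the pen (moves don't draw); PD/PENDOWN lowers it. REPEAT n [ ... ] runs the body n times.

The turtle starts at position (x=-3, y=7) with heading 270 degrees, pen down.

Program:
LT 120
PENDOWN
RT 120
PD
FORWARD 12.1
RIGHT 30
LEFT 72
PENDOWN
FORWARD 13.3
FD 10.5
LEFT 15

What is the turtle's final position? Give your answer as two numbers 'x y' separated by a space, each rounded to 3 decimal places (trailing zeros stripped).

Executing turtle program step by step:
Start: pos=(-3,7), heading=270, pen down
LT 120: heading 270 -> 30
PD: pen down
RT 120: heading 30 -> 270
PD: pen down
FD 12.1: (-3,7) -> (-3,-5.1) [heading=270, draw]
RT 30: heading 270 -> 240
LT 72: heading 240 -> 312
PD: pen down
FD 13.3: (-3,-5.1) -> (5.899,-14.984) [heading=312, draw]
FD 10.5: (5.899,-14.984) -> (12.925,-22.787) [heading=312, draw]
LT 15: heading 312 -> 327
Final: pos=(12.925,-22.787), heading=327, 3 segment(s) drawn

Answer: 12.925 -22.787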